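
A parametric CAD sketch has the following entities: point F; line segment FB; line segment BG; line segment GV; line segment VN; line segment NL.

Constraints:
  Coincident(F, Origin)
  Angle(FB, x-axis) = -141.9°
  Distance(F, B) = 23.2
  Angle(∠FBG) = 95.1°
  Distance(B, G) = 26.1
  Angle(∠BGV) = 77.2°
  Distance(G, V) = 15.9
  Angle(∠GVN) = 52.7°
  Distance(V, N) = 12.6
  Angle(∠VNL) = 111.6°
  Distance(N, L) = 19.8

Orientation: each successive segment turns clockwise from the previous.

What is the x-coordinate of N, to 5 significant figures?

-23.923

F is at the origin; FB runs at -141.9° with length 23.2, so B = (-18.257, -14.315). ∠FBG = 95.1° gives BG at 133.20° from the x-axis; with |BG| = 26.1, G = (-36.124, 4.7108). ∠BGV = 77.2° gives GV at 30.400° from the x-axis; with |GV| = 15.9, V = (-22.410, 12.757). ∠GVN = 52.7° gives VN at -96.900° from the x-axis; with |VN| = 12.6, N = (-23.923, 0.24804). So N.x = -23.923.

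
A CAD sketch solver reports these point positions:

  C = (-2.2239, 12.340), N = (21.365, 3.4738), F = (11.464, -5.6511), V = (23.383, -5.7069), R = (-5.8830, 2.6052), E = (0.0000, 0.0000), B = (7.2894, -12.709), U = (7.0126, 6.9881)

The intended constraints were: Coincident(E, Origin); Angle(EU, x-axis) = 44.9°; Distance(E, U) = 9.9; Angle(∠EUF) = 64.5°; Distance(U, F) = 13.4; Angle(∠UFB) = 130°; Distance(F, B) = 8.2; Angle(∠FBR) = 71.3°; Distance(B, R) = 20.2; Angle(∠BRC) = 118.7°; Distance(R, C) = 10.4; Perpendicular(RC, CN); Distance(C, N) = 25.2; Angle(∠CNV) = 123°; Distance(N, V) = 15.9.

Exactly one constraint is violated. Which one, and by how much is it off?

Distance(N, V) = 15.9 — off by 6.50.

E = (0.00, 0.00) ✓; EU at 44.90° ✓; |EU| = 9.900 ✓; ∠EUF = 64.50° ✓; |UF| = 13.40 ✓; ∠UFB = 130.0° ✓; |FB| = 8.200 ✓; ∠FBR = 71.30° ✓; |BR| = 20.20 ✓; ∠BRC = 118.7° ✓; |RC| = 10.40 ✓; ∠(RC, CN) = 90.00° ✓; |CN| = 25.20 ✓; ∠CNV = 123.0° ✓; |NV| = 9.400 ✗.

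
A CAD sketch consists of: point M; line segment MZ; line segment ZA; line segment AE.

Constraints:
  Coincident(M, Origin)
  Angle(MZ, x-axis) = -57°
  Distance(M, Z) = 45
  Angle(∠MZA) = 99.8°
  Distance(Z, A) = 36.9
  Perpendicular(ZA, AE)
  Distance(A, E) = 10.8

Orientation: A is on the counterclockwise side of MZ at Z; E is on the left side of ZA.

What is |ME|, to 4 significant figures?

55.77

M is at the origin; MZ runs at -57.0° with length 45.0, so Z = 45.0·(cos -57.0°, sin -57.0°) = (24.51, -37.74). ∠MZA = 99.8°, so ZA runs at -57.0° + (180° − 99.8°) = 23.20° from the x-axis; with |ZA| = 36.9, A = Z + 36.9·(cos 23.20°, sin 23.20°) = (58.42, -23.20). ZA is perpendicular to AE; with |AE| = 10.8 on the left of ZA, E = A + 10.8·(-0.3939, 0.9191) = (54.17, -13.28). Then |ME| = |E − M| = 55.77.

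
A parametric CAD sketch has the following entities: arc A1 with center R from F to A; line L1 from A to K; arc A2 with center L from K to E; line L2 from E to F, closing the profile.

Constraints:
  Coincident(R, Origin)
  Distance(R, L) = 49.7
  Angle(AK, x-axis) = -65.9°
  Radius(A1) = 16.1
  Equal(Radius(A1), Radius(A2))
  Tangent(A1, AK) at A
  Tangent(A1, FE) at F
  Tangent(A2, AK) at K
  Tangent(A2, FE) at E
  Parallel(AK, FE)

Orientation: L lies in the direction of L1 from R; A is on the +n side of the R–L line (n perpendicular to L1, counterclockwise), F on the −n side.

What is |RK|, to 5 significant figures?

52.243

Tangency of A1 to both parallel lines with radius 16.1 puts A and F at R ± 16.1·n: A = (14.697, 6.5741), F = (-14.697, -6.5741). Equal radii place K and E the same way about L: K = L + 16.1·n = (34.991, -38.794), E = L − 16.1·n = (5.5974, -51.942). Then |RK| = |K − R| = 52.243.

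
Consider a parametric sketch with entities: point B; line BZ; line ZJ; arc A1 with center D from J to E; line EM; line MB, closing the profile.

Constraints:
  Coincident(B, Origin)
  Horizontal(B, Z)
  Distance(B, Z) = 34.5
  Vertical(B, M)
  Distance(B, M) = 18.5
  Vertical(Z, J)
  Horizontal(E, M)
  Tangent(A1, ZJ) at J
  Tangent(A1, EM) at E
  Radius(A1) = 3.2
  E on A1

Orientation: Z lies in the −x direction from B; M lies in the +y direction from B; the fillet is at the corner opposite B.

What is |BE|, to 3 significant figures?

36.4

B is at the origin; B and Z share the same y with |BZ| = 34.5 and Z on the −x side, so Z = (-34.5, 0.00). BM is vertical with |BM| = 18.5 and M on the +y side, so M = (0.00, 18.5). The virtual corner opposite B is at (-34.5, 18.5). Tangency of A1 to ZJ means the radius DJ is perpendicular to ZJ and A1 meets EM tangentially, so DE is at right angles to EM, with radius 3.2, so the center D sits 3.2 in from both sides at D = (-31.3, 15.3). That places the tangent points at J = (-34.5, 15.3) on ZJ and E = (-31.3, 18.5) on EM. Then |BE| = |E − B| = 36.4.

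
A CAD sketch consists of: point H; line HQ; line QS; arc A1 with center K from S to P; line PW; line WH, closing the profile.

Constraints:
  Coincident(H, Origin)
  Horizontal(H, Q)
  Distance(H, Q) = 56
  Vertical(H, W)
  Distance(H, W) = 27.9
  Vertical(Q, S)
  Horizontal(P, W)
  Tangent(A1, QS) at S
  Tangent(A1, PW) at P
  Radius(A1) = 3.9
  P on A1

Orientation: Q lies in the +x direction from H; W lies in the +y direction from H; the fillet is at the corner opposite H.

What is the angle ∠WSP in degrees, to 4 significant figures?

41.02°

The virtual corner opposite H is at (56.00, 27.90). Since A1 is tangent to QS there, KS ⟂ QS and tangency of A1 to PW means the radius KP is perpendicular to PW, with radius 3.9, so the center K sits 3.9 in from both sides at K = (52.10, 24.00). That places the tangent points at S = (56.00, 24.00) on QS and P = (52.10, 27.90) on PW. Then cos ∠WSP = SW·SP / (|SW||SP|), giving 41.02°.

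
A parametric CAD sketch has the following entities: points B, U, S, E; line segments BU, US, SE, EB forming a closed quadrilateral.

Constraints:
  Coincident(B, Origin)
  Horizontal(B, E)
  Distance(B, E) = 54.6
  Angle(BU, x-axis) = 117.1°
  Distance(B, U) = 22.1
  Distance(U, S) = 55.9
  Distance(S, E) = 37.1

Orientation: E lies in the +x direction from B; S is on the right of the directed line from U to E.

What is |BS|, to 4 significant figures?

34.68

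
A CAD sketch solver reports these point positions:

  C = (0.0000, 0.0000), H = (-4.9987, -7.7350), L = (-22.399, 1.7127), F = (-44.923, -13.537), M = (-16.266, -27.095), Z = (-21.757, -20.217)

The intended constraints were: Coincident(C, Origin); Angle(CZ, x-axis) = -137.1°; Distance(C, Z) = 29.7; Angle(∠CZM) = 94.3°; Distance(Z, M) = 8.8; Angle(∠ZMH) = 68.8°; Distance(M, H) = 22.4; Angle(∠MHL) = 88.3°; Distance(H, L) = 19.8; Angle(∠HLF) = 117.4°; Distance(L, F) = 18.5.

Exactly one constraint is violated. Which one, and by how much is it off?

Distance(L, F) = 18.5 — off by 8.70.

C = (0.00, 0.00) ✓; CZ at -137.1° ✓; |CZ| = 29.70 ✓; ∠CZM = 94.30° ✓; |ZM| = 8.801 ✓; ∠ZMH = 68.80° ✓; |MH| = 22.40 ✓; ∠MHL = 88.30° ✓; |HL| = 19.80 ✓; ∠HLF = 117.4° ✓; |LF| = 27.20 ✗.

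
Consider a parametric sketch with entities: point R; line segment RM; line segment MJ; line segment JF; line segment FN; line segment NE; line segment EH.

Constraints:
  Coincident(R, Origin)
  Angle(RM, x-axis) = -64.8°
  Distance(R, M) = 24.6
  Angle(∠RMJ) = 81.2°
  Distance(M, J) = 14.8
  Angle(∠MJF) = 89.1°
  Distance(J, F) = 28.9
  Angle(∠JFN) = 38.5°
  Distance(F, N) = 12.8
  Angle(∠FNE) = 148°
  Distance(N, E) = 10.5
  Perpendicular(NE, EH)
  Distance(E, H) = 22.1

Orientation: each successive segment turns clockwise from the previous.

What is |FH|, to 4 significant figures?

26.28

∠FNE = 148.0° gives NE at -68.00° from the x-axis; with |NE| = 10.5, E = (2.842, -15.85). NE is perpendicular to EH, so EH runs at -158.0°; with |EH| = 22.1, H = (-17.65, -24.13). Then |FH| = |H − F| = 26.28.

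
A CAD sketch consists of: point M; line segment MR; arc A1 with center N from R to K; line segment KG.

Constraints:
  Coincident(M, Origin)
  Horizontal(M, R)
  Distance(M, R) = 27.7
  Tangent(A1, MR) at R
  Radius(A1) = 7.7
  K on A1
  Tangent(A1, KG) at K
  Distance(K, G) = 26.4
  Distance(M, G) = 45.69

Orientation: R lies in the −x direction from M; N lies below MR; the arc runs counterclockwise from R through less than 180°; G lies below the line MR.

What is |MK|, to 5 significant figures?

36.445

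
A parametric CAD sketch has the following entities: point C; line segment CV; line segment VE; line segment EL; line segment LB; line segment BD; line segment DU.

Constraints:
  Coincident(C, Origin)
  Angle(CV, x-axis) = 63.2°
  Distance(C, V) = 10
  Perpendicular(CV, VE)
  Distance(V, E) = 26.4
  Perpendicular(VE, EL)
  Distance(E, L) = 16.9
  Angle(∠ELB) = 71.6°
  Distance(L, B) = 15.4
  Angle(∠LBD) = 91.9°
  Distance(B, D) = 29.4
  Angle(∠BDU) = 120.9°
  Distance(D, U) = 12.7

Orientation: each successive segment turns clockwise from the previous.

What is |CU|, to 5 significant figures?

43.718

∠LBD = 91.9° gives BD at 46.700° from the x-axis; with |BD| = 29.4, D = (29.765, 14.262). ∠BDU = 120.9° gives DU at -12.400° from the x-axis; with |DU| = 12.7, U = (42.169, 11.535). Then |CU| = |U − C| = 43.718.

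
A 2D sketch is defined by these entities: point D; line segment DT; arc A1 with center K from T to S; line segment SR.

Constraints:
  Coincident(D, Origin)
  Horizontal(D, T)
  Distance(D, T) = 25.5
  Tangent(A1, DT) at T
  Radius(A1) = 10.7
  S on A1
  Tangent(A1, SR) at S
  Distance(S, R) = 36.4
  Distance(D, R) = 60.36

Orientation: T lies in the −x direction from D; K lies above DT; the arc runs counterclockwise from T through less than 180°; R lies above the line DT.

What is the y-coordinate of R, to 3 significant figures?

46.2

Checks: |KT| = 10.70 ✓; |KS| = 10.70 ✓; ∠(KS, SR) = 90.00° ✓; |SR| = 36.40 ✓; |DR| = 60.36 ✓.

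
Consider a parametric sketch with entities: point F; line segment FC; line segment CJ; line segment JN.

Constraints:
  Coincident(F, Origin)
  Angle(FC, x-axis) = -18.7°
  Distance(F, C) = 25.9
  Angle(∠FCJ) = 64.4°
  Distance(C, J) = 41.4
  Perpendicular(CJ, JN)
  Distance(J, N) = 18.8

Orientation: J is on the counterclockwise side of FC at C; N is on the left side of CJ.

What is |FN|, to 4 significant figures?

30.55

F is at the origin; FC runs at -18.7° with length 25.9, so C = 25.9·(cos -18.7°, sin -18.7°) = (24.53, -8.304). ∠FCJ = 64.4°, so CJ runs at -18.7° + (180° − 64.4°) = 96.90° from the x-axis; with |CJ| = 41.4, J = C + 41.4·(cos 96.90°, sin 96.90°) = (19.56, 32.80). CJ is perpendicular to JN; with |JN| = 18.8 on the left of CJ, N = J + 18.8·(-0.9928, -0.1201) = (0.8952, 30.54). Then |FN| = |N − F| = 30.55.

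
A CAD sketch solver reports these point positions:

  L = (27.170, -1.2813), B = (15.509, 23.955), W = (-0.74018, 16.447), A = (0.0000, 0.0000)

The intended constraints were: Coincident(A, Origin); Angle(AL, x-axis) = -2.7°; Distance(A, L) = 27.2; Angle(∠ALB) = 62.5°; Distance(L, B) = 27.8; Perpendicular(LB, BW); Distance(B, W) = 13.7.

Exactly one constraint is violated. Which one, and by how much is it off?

Distance(B, W) = 13.7 — off by 4.20.

A = (0.00, 0.00) ✓; AL at -2.700° ✓; |AL| = 27.20 ✓; ∠ALB = 62.50° ✓; |LB| = 27.80 ✓; ∠(LB, BW) = 90.00° ✓; |BW| = 17.90 ✗.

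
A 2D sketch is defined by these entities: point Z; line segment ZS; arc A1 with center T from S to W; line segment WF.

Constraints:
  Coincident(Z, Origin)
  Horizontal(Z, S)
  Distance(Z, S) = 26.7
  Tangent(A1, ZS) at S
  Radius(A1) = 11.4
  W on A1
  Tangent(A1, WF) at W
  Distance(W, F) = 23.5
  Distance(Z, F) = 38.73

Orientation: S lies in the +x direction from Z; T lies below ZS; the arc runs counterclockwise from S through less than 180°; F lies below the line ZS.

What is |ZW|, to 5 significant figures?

19.302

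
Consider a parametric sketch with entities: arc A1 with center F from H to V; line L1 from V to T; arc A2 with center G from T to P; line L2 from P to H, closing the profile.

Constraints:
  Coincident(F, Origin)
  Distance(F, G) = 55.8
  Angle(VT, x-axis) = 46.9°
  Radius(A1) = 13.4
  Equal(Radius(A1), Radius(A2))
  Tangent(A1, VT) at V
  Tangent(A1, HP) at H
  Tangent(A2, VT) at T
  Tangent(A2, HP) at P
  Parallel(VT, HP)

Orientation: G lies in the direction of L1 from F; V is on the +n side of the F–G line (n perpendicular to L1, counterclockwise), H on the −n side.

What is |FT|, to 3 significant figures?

57.4

Tangency of A1 to both parallel lines with radius 13.4 puts V and H at F ± 13.4·n: V = (-9.78, 9.16), H = (9.78, -9.16). Equal radii place T and P the same way about G: T = G + 13.4·n = (28.3, 49.9), P = G − 13.4·n = (47.9, 31.6). Then |FT| = |T − F| = 57.4.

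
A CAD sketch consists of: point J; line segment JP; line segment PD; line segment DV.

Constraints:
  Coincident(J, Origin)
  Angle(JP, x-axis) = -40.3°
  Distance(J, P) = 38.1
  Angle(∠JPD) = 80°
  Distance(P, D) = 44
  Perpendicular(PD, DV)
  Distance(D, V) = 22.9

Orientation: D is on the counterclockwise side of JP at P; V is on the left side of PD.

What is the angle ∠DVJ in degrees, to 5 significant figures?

111.36°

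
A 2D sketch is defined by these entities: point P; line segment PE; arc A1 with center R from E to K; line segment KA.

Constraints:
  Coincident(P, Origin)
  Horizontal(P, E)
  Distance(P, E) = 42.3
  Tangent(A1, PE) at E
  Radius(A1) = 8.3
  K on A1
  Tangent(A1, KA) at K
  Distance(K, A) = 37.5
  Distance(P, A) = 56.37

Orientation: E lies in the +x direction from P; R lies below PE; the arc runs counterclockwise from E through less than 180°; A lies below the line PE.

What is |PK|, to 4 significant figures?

34.96

P is at the origin; PE is horizontal with |PE| = 42.3 and E on the +x side, so E = (42.30, 0.000). Since A1 is tangent to PE there, RE ⟂ PE, so R = E + (0, -8.3) = (42.30, -8.300). Since RK ⟂ KA (tangency), |RA| = √(8.3² + 37.5²) = 38.41 regardless of where K sits on A1. So A lies on both circle(P, 56.37) and circle(R, 38.41); the below-PE intersection is A = (33.14, -45.60). K is the foot of the tangent from A: K = (34.00, -8.109).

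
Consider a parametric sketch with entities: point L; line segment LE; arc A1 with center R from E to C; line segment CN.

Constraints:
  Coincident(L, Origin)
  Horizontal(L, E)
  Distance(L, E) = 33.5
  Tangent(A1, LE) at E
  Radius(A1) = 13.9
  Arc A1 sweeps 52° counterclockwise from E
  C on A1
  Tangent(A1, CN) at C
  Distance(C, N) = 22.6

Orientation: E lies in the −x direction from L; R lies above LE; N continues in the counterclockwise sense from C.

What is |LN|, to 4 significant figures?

24.71

L is at the origin; L and E share the same y with |LE| = 33.5 and E on the −x side, so E = (-33.50, 0.000). Tangency of A1 to LE means the radius RE is perpendicular to LE, so R = E + (0, 13.9) = (-33.50, 13.90). On A1, E sits at bearing -90° from R; a 52° counterclockwise sweep puts C at bearing -38°, so C = R + 13.9·(cos -38°, sin -38°) = (-22.55, 5.342). A1 meets CN tangentially, so RC is at right angles to CN, so CN runs along (−sin -38°, cos -38°); with |CN| = 22.6, N = (-8.633, 23.15). Then |LN| = |N − L| = 24.71.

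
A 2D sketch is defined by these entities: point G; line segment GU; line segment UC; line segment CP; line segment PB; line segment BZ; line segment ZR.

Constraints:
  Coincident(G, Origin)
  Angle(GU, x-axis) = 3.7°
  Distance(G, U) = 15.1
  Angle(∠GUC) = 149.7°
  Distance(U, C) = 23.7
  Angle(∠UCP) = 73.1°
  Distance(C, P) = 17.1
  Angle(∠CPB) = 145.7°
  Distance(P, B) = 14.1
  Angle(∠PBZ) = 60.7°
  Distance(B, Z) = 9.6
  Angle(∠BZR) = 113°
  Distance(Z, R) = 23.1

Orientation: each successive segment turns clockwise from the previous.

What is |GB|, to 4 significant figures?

27.22

G is at the origin; GU runs at 3.7° with length 15.1, so U = (15.07, 0.9744). ∠GUC = 149.7° gives UC at -26.60° from the x-axis; with |UC| = 23.7, C = (36.26, -9.637). ∠UCP = 73.1° gives CP at -133.5° from the x-axis; with |CP| = 17.1, P = (24.49, -22.04). ∠CPB = 145.7° gives PB at -167.8° from the x-axis; with |PB| = 14.1, B = (10.71, -25.02). Then |GB| = |B − G| = 27.22.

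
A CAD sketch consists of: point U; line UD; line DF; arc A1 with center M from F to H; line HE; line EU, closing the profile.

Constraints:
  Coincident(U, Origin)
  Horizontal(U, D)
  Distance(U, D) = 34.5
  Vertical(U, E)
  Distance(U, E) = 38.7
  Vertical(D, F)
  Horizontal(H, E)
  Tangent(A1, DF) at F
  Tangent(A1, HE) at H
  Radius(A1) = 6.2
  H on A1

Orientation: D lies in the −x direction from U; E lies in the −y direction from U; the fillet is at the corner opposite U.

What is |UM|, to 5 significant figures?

43.095

U and E share the same x with |UE| = 38.7 and E on the −y side, so E = (0.0000, -38.700). The virtual corner opposite U is at (-34.500, -38.700). Since A1 is tangent to DF there, MF ⟂ DF and the tangent condition forces MH to be normal to HE, with radius 6.2, so the center M sits 6.2 in from both sides at M = (-28.300, -32.500). Then |UM| = |M − U| = 43.095.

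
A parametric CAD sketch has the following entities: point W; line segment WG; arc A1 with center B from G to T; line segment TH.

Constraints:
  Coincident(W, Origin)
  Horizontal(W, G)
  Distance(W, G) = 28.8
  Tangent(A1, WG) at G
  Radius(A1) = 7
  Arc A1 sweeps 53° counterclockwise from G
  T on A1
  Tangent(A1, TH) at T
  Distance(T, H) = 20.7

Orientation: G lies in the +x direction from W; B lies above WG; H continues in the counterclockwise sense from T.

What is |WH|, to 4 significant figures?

50.68

On A1, G sits at bearing -90° from B; a 53° counterclockwise sweep puts T at bearing -37°, so T = B + 7.0·(cos -37°, sin -37°) = (34.39, 2.787). A1 meets TH tangentially, so BT is at right angles to TH, so TH runs along (−sin -37°, cos -37°); with |TH| = 20.7, H = (46.85, 19.32). Then |WH| = |H − W| = 50.68.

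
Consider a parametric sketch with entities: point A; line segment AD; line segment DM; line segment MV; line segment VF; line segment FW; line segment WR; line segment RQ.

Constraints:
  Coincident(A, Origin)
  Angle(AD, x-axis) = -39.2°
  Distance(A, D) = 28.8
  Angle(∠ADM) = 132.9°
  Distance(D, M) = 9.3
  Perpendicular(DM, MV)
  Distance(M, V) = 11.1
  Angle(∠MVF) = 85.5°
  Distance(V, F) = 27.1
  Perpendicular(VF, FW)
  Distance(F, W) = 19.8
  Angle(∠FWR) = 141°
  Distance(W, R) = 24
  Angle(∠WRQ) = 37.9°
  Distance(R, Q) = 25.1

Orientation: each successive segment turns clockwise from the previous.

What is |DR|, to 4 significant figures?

28.18

VF is perpendicular to FW, so FW runs at -0.8000°; with |FW| = 19.8, W = (32.02, -1.378). ∠FWR = 141.0° gives WR at -39.80° from the x-axis; with |WR| = 24.0, R = (50.46, -16.74). Then |DR| = |R − D| = 28.18.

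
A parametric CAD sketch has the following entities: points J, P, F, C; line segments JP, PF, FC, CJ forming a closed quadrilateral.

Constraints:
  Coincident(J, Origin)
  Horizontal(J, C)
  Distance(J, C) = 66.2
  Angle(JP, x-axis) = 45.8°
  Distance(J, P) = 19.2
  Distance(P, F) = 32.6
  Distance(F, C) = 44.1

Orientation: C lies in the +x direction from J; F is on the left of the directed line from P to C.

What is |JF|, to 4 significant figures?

51.72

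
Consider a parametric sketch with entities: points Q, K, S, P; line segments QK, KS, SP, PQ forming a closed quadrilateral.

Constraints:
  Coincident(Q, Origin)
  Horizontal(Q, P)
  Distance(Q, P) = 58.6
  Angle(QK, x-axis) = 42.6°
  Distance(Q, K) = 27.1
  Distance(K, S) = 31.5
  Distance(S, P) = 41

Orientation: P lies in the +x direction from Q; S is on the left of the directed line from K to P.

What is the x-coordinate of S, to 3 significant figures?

44.2

Checks: |KS| = 31.50 ✓; |SP| = 41.00 ✓.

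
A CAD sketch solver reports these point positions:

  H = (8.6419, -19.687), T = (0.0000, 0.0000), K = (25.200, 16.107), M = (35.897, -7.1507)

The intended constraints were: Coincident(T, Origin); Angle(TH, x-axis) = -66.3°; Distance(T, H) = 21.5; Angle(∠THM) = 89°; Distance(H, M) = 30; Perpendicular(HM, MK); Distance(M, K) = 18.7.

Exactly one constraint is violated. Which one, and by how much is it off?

Distance(M, K) = 18.7 — off by 6.90.

T = (0.00, 0.00) ✓; TH at -66.30° ✓; |TH| = 21.50 ✓; ∠THM = 89.00° ✓; |HM| = 30.00 ✓; ∠(HM, MK) = 90.00° ✓; |MK| = 25.60 ✗.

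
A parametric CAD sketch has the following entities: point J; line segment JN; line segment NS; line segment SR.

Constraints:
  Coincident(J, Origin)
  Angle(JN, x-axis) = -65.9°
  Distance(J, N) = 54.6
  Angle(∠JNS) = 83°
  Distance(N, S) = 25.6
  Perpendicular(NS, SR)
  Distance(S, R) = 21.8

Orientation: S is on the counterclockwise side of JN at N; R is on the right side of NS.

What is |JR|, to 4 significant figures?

78.32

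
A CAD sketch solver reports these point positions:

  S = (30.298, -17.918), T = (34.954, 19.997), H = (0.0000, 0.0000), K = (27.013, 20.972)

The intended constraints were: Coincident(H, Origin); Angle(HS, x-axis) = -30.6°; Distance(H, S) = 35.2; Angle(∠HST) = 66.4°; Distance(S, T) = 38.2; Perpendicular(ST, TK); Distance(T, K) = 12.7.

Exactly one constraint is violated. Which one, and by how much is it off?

Distance(T, K) = 12.7 — off by 4.70.

H = (0.00, 0.00) ✓; HS at -30.60° ✓; |HS| = 35.20 ✓; ∠HST = 66.40° ✓; |ST| = 38.20 ✓; ∠(ST, TK) = 90.00° ✓; |TK| = 8.001 ✗.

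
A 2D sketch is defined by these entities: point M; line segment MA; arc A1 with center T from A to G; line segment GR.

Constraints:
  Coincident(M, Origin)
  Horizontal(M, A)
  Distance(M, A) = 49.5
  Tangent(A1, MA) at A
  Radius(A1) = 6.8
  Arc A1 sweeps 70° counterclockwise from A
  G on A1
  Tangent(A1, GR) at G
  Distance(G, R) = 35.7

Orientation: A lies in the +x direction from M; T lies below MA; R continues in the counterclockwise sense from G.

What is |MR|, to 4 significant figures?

48.99

M is at the origin; M and A share the same y with |MA| = 49.5 and A on the +x side, so A = (49.50, 0.000). The tangent condition forces TA to be normal to MA, so T = A + (0, -6.8) = (49.50, -6.800). On A1, A sits at bearing 90° from T; a 70° counterclockwise sweep puts G at bearing 160°, so G = T + 6.8·(cos 160°, sin 160°) = (43.11, -4.474). The tangent condition forces TG to be normal to GR, so GR runs along (−sin 160°, cos 160°); with |GR| = 35.7, R = (30.90, -38.02). Then |MR| = |R − M| = 48.99.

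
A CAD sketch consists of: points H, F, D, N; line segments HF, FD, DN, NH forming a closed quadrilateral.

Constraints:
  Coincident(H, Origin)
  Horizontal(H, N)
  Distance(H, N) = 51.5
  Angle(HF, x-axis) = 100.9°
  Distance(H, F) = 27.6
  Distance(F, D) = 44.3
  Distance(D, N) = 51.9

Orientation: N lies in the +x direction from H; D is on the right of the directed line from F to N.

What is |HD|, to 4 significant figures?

16.71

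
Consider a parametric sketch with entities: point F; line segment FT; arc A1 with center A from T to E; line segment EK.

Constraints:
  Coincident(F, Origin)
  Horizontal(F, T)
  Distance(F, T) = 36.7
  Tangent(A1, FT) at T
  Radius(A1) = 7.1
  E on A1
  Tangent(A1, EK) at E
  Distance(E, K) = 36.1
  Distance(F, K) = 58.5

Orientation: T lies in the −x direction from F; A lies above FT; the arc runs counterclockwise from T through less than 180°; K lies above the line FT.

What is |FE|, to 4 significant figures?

31.11

Checks: |AE| = 7.100 ✓; ∠(AE, EK) = 90.00° ✓; |EK| = 36.10 ✓; |FK| = 58.50 ✓.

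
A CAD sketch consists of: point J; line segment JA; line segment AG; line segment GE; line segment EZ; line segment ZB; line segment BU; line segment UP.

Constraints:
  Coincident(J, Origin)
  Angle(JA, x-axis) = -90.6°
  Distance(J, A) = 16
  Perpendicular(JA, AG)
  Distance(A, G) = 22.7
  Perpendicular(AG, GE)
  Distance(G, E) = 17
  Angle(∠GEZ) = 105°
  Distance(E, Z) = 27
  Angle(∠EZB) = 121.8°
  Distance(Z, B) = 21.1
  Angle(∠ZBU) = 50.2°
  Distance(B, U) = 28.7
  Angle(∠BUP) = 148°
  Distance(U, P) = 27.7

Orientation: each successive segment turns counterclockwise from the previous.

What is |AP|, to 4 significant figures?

39.09

∠ZBU = 50.2° gives BU at -7.600° from the x-axis; with |BU| = 28.7, U = (9.620, -10.05). ∠BUP = 148.0° gives UP at 24.40° from the x-axis; with |UP| = 27.7, P = (34.85, 1.388). Then |AP| = |P − A| = 39.09.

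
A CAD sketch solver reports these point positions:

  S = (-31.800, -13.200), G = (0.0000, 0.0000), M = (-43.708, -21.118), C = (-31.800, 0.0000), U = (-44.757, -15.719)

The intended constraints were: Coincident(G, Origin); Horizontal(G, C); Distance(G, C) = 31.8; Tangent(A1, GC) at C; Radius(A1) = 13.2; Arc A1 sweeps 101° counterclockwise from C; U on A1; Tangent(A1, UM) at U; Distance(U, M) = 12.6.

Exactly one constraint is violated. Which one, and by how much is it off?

Distance(U, M) = 12.6 — off by 7.10.

G = (0.00, 0.00) ✓; G.y = 0.00, C.y = 0.00 ✓; |GC| = 31.80 ✓; ∠(SC, CG) = 90.00° ✓; |SC| = 13.20 ✓; bearing(S→U) − bearing(S→C) = 101.0° ✓; |SU| = 13.20 ✓; ∠(SU, UM) = 90.01° ✓; |UM| = 5.500 ✗.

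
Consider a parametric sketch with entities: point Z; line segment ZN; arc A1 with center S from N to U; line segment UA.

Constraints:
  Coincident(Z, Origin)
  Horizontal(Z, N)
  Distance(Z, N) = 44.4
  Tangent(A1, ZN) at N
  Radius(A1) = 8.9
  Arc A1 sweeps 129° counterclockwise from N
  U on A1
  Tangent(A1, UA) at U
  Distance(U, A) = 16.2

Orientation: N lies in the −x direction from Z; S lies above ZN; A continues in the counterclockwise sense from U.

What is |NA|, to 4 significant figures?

27.29

Z is at the origin; ZN is horizontal with |ZN| = 44.4 and N on the −x side, so N = (-44.40, 0.000). A1 meets ZN tangentially, so SN is at right angles to ZN, so S = N + (0, 8.9) = (-44.40, 8.900). On A1, N sits at bearing -90° from S; a 129° counterclockwise sweep puts U at bearing 39°, so U = S + 8.9·(cos 39°, sin 39°) = (-37.48, 14.50). Since A1 is tangent to UA there, SU ⟂ UA, so UA runs along (−sin 39°, cos 39°); with |UA| = 16.2, A = (-47.68, 27.09). Then |NA| = |A − N| = 27.29.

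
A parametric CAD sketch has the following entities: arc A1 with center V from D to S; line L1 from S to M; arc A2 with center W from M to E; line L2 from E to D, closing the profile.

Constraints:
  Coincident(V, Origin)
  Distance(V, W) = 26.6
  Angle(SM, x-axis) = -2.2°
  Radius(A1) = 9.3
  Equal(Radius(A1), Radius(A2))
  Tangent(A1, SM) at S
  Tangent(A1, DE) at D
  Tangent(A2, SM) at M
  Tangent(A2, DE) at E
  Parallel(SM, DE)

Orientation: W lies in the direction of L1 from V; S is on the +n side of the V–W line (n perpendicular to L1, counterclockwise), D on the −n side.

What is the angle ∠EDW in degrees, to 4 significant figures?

19.27°

Tangency of A1 to both parallel lines with radius 9.3 puts S and D at V ± 9.3·n: S = (0.3570, 9.293), D = (-0.3570, -9.293). Equal radii place M and E the same way about W: M = W + 9.3·n = (26.94, 8.272), E = W − 9.3·n = (26.22, -10.31). Then cos ∠EDW = DE·DW / (|DE||DW|), giving 19.27°.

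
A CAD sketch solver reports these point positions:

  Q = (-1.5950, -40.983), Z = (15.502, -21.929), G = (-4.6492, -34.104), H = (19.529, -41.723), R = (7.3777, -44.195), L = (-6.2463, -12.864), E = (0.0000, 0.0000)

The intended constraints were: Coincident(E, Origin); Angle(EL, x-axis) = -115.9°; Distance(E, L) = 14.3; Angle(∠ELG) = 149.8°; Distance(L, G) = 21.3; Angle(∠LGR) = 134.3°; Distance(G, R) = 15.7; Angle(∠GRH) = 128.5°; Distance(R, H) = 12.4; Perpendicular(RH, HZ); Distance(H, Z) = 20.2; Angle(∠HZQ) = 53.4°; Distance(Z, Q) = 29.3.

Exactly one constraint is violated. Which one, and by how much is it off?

Distance(Z, Q) = 29.3 — off by 3.70.

E = (0.00, 0.00) ✓; EL at -115.9° ✓; |EL| = 14.30 ✓; ∠ELG = 149.8° ✓; |LG| = 21.30 ✓; ∠LGR = 134.3° ✓; |GR| = 15.70 ✓; ∠GRH = 128.5° ✓; |RH| = 12.40 ✓; ∠(RH, HZ) = 90.00° ✓; |HZ| = 20.20 ✓; ∠HZQ = 53.40° ✓; |ZQ| = 25.60 ✗.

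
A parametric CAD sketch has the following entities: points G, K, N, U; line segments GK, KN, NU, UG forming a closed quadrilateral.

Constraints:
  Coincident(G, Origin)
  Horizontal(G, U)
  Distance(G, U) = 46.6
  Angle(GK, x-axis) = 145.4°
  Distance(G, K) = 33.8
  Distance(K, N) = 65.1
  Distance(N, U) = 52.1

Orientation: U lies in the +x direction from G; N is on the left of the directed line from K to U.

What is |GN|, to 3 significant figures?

57.7

G is at the origin; GU is horizontal with |GU| = 46.6 and U in +x, so U = (46.6, 0). GK runs at 145.4° with |GK| = 33.8, so K = (-27.8, 19.2). N is determined by |KN| = 65.1 and |NU| = 52.1 together: it lies at the intersection of circle(K, 65.1) and circle(U, 52.1). With |KU| = 76.9, the foot of the radical line on KU is 48.3 from K and the perpendicular offset is √(65.1² − 48.3²) = 43.6. Taking the left-of-KU solution: N = (29.9, 49.3).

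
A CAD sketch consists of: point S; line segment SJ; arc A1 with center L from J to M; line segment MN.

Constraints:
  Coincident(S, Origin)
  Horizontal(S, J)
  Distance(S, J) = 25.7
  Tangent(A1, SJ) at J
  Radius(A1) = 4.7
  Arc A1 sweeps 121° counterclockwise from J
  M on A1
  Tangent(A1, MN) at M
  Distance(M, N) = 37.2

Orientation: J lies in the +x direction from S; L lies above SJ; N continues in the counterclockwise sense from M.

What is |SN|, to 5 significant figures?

40.414

On A1, J sits at bearing -90° from L; a 121° counterclockwise sweep puts M at bearing 31°, so M = L + 4.7·(cos 31°, sin 31°) = (29.729, 7.1207). Since A1 is tangent to MN there, LM ⟂ MN, so MN runs along (−sin 31°, cos 31°); with |MN| = 37.2, N = (10.569, 39.007). Then |SN| = |N − S| = 40.414.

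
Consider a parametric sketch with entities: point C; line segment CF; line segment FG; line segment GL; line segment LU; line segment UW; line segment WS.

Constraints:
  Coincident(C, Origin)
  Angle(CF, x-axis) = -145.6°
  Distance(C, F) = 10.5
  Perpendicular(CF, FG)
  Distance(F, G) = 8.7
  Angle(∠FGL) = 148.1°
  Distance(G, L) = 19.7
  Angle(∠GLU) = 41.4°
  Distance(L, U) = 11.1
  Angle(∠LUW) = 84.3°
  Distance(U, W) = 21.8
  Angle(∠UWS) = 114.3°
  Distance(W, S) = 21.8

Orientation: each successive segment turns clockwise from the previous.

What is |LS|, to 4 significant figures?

30.95

C is at the origin; CF runs at -145.6° with length 10.5, so F = (-8.664, -5.932). CF is perpendicular to FG, so FG runs at 124.4°; with |FG| = 8.7, G = (-13.58, 1.246). ∠FGL = 148.1° gives GL at 92.50° from the x-axis; with |GL| = 19.7, L = (-14.44, 20.93). ∠GLU = 41.4° gives LU at -46.10° from the x-axis; with |LU| = 11.1, U = (-6.741, 12.93). ∠LUW = 84.3° gives UW at -141.8° from the x-axis; with |UW| = 21.8, W = (-23.87, -0.5518). ∠UWS = 114.3° gives WS at 152.5° from the x-axis; with |WS| = 21.8, S = (-43.21, 9.514). Then |LS| = |S − L| = 30.95.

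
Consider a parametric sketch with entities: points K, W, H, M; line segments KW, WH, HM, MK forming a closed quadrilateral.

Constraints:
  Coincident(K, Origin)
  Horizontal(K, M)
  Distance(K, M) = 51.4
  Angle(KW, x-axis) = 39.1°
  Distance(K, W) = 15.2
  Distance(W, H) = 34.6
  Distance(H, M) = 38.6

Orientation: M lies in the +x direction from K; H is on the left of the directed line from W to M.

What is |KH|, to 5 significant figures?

49.690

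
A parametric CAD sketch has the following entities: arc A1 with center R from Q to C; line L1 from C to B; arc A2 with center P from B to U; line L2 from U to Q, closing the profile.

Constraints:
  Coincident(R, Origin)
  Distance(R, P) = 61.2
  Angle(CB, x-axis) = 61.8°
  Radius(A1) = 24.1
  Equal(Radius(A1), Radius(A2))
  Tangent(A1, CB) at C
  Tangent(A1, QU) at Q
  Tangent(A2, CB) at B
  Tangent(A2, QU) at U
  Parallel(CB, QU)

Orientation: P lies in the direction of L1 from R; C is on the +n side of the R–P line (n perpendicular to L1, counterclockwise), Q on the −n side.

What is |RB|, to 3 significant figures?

65.8

The slot axis is L1's direction at 61.8°, so u = (cos 61.8°, sin 61.8°) = (0.473, 0.881) and n = (−sin 61.8°, cos 61.8°) = (-0.881, 0.473). R is at the origin and P lies 61.2 along u from R, so P = 61.2·u = (28.9, 53.9). Tangency of A1 to both parallel lines with radius 24.1 puts C and Q at R ± 24.1·n: C = (-21.2, 11.4), Q = (21.2, -11.4). Equal radii place B and U the same way about P: B = P + 24.1·n = (7.68, 65.3), U = P − 24.1·n = (50.2, 42.5). Then |RB| = |B − R| = 65.8.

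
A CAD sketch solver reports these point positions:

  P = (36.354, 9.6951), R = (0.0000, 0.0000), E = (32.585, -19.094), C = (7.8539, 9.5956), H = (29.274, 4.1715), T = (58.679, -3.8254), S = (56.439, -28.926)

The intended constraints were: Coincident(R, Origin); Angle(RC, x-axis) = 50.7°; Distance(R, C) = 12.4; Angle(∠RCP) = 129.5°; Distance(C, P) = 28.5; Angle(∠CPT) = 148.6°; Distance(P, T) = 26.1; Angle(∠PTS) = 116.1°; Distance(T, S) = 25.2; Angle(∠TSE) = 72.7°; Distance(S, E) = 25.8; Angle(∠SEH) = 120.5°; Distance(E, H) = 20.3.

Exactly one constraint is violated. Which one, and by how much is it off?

Distance(E, H) = 20.3 — off by 3.20.

R = (0.00, 0.00) ✓; RC at 50.70° ✓; |RC| = 12.40 ✓; ∠RCP = 129.5° ✓; |CP| = 28.50 ✓; ∠CPT = 148.6° ✓; |PT| = 26.10 ✓; ∠PTS = 116.1° ✓; |TS| = 25.20 ✓; ∠TSE = 72.70° ✓; |SE| = 25.80 ✓; ∠SEH = 120.5° ✓; |EH| = 23.50 ✗.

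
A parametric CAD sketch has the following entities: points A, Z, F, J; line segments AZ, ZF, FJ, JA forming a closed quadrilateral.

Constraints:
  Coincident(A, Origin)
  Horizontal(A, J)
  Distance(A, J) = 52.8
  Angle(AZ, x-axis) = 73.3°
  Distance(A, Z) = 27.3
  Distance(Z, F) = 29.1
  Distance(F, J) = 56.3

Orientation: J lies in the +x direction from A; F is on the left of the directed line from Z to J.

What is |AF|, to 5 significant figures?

55.480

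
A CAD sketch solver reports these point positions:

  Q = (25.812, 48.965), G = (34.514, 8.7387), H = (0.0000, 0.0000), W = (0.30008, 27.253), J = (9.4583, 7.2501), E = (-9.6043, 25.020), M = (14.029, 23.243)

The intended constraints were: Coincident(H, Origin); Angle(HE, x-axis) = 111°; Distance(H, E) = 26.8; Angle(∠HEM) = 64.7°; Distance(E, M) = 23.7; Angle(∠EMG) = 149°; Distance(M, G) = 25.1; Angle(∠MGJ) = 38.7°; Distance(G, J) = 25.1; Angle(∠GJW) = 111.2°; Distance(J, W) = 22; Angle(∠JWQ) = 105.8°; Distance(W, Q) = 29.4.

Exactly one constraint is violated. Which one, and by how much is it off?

Distance(W, Q) = 29.4 — off by 4.10.

H = (0.00, 0.00) ✓; HE at 111.0° ✓; |HE| = 26.80 ✓; ∠HEM = 64.70° ✓; |EM| = 23.70 ✓; ∠EMG = 149.0° ✓; |MG| = 25.10 ✓; ∠MGJ = 38.70° ✓; |GJ| = 25.10 ✓; ∠GJW = 111.2° ✓; |JW| = 22.00 ✓; ∠JWQ = 105.8° ✓; |WQ| = 33.50 ✗.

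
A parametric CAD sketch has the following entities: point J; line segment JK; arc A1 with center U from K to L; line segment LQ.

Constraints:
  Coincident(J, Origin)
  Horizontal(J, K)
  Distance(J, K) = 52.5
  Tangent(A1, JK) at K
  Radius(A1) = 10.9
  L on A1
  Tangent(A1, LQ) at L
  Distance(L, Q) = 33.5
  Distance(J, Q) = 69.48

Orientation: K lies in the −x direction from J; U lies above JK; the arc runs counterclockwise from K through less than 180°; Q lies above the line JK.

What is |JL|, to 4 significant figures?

44.39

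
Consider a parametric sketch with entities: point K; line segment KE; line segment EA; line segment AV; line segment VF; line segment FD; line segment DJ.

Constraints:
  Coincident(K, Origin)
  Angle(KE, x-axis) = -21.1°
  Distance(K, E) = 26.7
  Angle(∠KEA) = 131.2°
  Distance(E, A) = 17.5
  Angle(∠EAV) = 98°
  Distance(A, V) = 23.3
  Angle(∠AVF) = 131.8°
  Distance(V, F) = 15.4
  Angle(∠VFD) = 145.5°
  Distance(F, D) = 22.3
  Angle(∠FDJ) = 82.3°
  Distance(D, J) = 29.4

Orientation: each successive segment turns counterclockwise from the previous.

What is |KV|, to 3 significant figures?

38.4

∠KEA = 131.2° gives EA at 27.7° from the x-axis; with |EA| = 17.5, A = (40.4, -1.48). ∠EAV = 98.0° gives AV at 110° from the x-axis; with |AV| = 23.3, V = (32.5, 20.5). Then |KV| = |V − K| = 38.4.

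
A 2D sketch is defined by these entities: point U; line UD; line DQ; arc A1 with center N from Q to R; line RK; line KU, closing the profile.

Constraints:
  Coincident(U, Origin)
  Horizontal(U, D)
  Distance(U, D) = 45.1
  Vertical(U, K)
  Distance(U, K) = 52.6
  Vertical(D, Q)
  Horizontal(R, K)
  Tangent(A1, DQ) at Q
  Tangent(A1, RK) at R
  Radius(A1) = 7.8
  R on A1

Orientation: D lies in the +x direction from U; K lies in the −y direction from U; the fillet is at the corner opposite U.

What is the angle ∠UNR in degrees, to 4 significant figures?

140.2°

U is at the origin; UD is horizontal with |UD| = 45.1 and D on the +x side, so D = (45.10, 0.000). UK is vertical with |UK| = 52.6 and K on the −y side, so K = (0.000, -52.60). The virtual corner opposite U is at (45.10, -52.60). Since A1 is tangent to DQ there, NQ ⟂ DQ and A1 meets RK tangentially, so NR is at right angles to RK, with radius 7.8, so the center N sits 7.8 in from both sides at N = (37.30, -44.80). That places the tangent points at Q = (45.10, -44.80) on DQ and R = (37.30, -52.60) on RK. Then cos ∠UNR = NU·NR / (|NU||NR|), giving 140.2°.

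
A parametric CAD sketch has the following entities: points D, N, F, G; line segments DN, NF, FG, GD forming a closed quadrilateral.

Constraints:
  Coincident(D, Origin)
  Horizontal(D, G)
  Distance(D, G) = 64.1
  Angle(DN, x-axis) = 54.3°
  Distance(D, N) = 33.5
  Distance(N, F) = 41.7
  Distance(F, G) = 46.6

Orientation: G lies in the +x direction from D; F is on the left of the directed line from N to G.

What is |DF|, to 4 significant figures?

73.07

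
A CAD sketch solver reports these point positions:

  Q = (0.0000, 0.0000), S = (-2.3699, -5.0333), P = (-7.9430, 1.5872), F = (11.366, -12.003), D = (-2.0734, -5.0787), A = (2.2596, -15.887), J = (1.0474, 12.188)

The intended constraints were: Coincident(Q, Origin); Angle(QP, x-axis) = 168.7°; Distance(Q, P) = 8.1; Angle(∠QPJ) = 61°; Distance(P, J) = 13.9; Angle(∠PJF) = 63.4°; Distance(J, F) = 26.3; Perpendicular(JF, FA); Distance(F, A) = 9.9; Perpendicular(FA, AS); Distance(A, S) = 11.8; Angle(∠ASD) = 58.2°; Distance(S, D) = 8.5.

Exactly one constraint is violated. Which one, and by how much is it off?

Distance(S, D) = 8.5 — off by 8.20.

Q = (0.00, 0.00) ✓; QP at 168.7° ✓; |QP| = 8.100 ✓; ∠QPJ = 61.00° ✓; |PJ| = 13.90 ✓; ∠PJF = 63.40° ✓; |JF| = 26.30 ✓; ∠(JF, FA) = 90.00° ✓; |FA| = 9.900 ✓; ∠(FA, AS) = 90.00° ✓; |AS| = 11.80 ✓; ∠ASD = 58.19° ✓; |SD| = 0.3000 ✗.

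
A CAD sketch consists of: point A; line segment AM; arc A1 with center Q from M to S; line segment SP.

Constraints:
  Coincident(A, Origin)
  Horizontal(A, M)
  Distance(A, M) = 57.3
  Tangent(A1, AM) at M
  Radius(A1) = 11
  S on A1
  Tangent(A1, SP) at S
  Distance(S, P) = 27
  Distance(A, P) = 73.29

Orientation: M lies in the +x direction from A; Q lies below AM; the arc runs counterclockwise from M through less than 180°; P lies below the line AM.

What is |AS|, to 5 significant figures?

50.611

A is at the origin; AM is horizontal with |AM| = 57.3 and M on the +x side, so M = (57.300, 0.0000). The tangent condition forces QM to be normal to AM, so Q = M + (0, -11) = (57.300, -11.000). Since QS ⟂ SP (tangency), |QP| = √(11.0² + 27.0²) = 29.155 regardless of where S sits on A1. So P lies on both circle(A, 73.29) and circle(Q, 29.155); the below-AM intersection is P = (61.510, -39.849). S is the foot of the tangent from P: S = (47.819, -16.578).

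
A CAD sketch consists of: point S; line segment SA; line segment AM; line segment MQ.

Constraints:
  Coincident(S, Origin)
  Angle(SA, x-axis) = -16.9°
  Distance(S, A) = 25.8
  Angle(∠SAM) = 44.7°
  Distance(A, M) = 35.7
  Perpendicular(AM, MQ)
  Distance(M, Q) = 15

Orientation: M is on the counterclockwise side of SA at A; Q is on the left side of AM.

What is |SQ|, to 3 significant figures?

17.6

S is at the origin; SA runs at -16.9° with length 25.8, so A = 25.8·(cos -16.9°, sin -16.9°) = (24.7, -7.50). ∠SAM = 44.7°, so AM runs at -16.9° + (180° − 44.7°) = 118° from the x-axis; with |AM| = 35.7, M = A + 35.7·(cos 118°, sin 118°) = (7.71, 23.9). The perpendicularity gives MQ at right angles to AM; with |MQ| = 15.0 on the left of AM, Q = M + 15.0·(-0.880, -0.476) = (-5.49, 16.8). Then |SQ| = |Q − S| = 17.6.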